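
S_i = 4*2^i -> [4, 8, 16, 32, 64]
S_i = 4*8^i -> [4, 32, 256, 2048, 16384]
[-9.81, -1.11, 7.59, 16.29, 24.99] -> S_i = -9.81 + 8.70*i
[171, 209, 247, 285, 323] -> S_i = 171 + 38*i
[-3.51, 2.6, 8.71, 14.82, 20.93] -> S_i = -3.51 + 6.11*i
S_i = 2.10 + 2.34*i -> [2.1, 4.44, 6.78, 9.12, 11.46]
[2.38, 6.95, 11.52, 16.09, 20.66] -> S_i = 2.38 + 4.57*i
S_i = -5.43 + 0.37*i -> [-5.43, -5.06, -4.69, -4.32, -3.95]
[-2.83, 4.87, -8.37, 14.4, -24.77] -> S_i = -2.83*(-1.72)^i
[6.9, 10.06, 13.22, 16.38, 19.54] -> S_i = 6.90 + 3.16*i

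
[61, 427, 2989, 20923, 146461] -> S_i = 61*7^i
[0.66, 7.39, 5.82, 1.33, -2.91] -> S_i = Random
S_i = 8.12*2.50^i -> [8.12, 20.3, 50.75, 126.87, 317.19]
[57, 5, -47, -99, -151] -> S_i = 57 + -52*i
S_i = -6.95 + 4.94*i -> [-6.95, -2.01, 2.93, 7.87, 12.81]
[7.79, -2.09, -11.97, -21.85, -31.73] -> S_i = 7.79 + -9.88*i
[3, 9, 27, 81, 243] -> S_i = 3*3^i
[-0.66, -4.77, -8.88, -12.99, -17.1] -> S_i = -0.66 + -4.11*i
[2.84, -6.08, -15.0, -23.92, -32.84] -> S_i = 2.84 + -8.92*i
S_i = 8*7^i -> [8, 56, 392, 2744, 19208]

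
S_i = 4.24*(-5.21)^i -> [4.24, -22.09, 115.09, -599.62, 3124.04]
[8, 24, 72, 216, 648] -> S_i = 8*3^i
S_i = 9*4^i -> [9, 36, 144, 576, 2304]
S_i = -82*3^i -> [-82, -246, -738, -2214, -6642]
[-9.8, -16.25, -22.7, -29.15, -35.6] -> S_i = -9.80 + -6.45*i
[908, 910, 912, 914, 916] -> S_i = 908 + 2*i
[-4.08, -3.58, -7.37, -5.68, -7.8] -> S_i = Random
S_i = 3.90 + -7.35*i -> [3.9, -3.45, -10.8, -18.15, -25.5]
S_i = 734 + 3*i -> [734, 737, 740, 743, 746]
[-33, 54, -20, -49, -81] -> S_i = Random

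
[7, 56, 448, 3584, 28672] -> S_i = 7*8^i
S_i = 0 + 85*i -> [0, 85, 170, 255, 340]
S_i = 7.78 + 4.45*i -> [7.78, 12.23, 16.68, 21.13, 25.58]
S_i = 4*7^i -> [4, 28, 196, 1372, 9604]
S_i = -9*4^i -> [-9, -36, -144, -576, -2304]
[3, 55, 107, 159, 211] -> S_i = 3 + 52*i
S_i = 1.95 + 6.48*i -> [1.95, 8.43, 14.91, 21.39, 27.87]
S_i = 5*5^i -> [5, 25, 125, 625, 3125]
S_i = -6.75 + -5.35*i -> [-6.75, -12.1, -17.45, -22.8, -28.15]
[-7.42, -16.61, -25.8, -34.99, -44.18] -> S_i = -7.42 + -9.19*i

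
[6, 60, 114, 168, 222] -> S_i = 6 + 54*i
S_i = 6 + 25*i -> [6, 31, 56, 81, 106]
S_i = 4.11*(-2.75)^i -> [4.11, -11.3, 31.08, -85.48, 235.06]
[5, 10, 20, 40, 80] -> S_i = 5*2^i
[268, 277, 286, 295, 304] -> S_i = 268 + 9*i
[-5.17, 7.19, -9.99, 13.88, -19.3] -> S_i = -5.17*(-1.39)^i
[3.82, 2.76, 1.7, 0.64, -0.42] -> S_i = 3.82 + -1.06*i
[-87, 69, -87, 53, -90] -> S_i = Random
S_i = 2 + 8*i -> [2, 10, 18, 26, 34]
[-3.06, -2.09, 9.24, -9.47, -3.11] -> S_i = Random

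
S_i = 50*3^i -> [50, 150, 450, 1350, 4050]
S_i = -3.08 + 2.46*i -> [-3.08, -0.62, 1.84, 4.3, 6.76]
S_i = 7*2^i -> [7, 14, 28, 56, 112]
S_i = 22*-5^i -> [22, -110, 550, -2750, 13750]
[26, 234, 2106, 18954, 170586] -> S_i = 26*9^i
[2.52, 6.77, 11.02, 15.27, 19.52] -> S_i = 2.52 + 4.25*i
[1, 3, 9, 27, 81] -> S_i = 1*3^i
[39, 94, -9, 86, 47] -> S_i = Random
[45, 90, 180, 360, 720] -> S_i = 45*2^i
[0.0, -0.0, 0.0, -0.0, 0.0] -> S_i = 0.00*(-5.82)^i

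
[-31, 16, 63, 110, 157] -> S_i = -31 + 47*i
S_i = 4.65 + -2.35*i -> [4.65, 2.3, -0.05, -2.4, -4.75]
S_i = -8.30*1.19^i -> [-8.3, -9.88, -11.75, -13.99, -16.64]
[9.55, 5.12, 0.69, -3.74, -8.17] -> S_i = 9.55 + -4.43*i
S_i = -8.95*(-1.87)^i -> [-8.95, 16.74, -31.3, 58.53, -109.44]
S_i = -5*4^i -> [-5, -20, -80, -320, -1280]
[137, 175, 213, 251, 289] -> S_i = 137 + 38*i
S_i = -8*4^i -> [-8, -32, -128, -512, -2048]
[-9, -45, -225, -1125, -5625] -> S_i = -9*5^i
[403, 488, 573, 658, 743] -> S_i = 403 + 85*i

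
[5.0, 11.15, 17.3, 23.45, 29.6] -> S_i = 5.00 + 6.15*i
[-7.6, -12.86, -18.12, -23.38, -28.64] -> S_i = -7.60 + -5.26*i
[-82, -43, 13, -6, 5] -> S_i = Random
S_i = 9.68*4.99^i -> [9.68, 48.3, 241.03, 1202.75, 6001.75]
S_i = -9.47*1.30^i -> [-9.47, -12.31, -16.0, -20.81, -27.05]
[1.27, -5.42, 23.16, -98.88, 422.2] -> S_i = 1.27*(-4.27)^i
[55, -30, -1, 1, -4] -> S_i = Random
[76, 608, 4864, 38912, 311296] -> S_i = 76*8^i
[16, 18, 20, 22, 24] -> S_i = 16 + 2*i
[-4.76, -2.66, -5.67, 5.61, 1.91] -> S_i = Random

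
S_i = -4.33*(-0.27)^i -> [-4.33, 1.17, -0.32, 0.09, -0.02]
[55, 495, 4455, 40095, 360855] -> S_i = 55*9^i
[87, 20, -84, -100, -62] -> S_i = Random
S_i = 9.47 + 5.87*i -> [9.47, 15.34, 21.21, 27.08, 32.95]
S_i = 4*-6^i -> [4, -24, 144, -864, 5184]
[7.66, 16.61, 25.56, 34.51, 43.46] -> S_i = 7.66 + 8.95*i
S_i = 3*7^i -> [3, 21, 147, 1029, 7203]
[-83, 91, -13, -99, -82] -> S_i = Random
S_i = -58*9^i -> [-58, -522, -4698, -42282, -380538]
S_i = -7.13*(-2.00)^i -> [-7.13, 14.26, -28.52, 57.04, -114.08]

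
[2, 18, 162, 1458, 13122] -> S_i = 2*9^i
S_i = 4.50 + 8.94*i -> [4.5, 13.44, 22.38, 31.32, 40.26]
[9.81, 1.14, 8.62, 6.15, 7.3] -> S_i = Random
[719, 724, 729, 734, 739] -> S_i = 719 + 5*i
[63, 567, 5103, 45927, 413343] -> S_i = 63*9^i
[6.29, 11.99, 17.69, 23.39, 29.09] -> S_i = 6.29 + 5.70*i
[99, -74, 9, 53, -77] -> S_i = Random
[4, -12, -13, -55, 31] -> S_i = Random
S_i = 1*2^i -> [1, 2, 4, 8, 16]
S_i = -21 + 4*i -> [-21, -17, -13, -9, -5]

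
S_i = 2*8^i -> [2, 16, 128, 1024, 8192]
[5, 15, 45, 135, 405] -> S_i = 5*3^i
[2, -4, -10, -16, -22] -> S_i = 2 + -6*i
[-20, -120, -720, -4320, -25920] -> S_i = -20*6^i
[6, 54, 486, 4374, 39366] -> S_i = 6*9^i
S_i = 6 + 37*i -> [6, 43, 80, 117, 154]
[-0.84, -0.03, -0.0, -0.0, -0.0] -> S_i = -0.84*0.04^i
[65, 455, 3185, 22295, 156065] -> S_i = 65*7^i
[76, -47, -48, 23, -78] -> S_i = Random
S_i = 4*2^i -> [4, 8, 16, 32, 64]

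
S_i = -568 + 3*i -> [-568, -565, -562, -559, -556]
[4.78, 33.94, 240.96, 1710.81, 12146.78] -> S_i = 4.78*7.10^i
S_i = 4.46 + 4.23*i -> [4.46, 8.69, 12.92, 17.15, 21.38]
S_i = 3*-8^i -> [3, -24, 192, -1536, 12288]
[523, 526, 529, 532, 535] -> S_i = 523 + 3*i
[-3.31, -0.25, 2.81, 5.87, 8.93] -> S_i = -3.31 + 3.06*i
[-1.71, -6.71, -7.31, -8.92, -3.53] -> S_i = Random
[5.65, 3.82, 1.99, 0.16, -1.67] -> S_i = 5.65 + -1.83*i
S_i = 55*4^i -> [55, 220, 880, 3520, 14080]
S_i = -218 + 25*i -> [-218, -193, -168, -143, -118]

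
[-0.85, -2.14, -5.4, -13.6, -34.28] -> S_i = -0.85*2.52^i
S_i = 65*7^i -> [65, 455, 3185, 22295, 156065]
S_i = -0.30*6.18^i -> [-0.3, -1.85, -11.46, -70.81, -437.6]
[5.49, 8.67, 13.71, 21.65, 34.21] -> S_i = 5.49*1.58^i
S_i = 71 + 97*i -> [71, 168, 265, 362, 459]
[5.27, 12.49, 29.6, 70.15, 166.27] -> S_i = 5.27*2.37^i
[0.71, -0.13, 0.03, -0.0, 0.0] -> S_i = 0.71*(-0.19)^i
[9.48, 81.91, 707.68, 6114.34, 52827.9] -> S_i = 9.48*8.64^i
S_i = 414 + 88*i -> [414, 502, 590, 678, 766]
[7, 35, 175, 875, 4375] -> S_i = 7*5^i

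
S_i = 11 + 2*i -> [11, 13, 15, 17, 19]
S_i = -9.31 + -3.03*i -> [-9.31, -12.34, -15.37, -18.4, -21.43]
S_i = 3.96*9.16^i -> [3.96, 36.27, 332.27, 3043.56, 27878.99]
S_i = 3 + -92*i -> [3, -89, -181, -273, -365]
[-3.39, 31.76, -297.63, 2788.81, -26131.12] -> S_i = -3.39*(-9.37)^i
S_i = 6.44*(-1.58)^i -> [6.44, -10.18, 16.08, -25.4, 40.13]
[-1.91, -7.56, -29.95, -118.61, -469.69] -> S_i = -1.91*3.96^i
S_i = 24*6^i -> [24, 144, 864, 5184, 31104]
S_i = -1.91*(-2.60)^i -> [-1.91, 4.97, -12.91, 33.57, -87.28]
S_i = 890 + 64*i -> [890, 954, 1018, 1082, 1146]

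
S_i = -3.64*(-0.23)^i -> [-3.64, 0.84, -0.19, 0.04, -0.01]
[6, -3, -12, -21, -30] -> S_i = 6 + -9*i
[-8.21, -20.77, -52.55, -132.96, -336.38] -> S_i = -8.21*2.53^i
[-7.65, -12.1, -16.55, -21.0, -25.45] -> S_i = -7.65 + -4.45*i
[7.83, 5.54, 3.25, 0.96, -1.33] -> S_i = 7.83 + -2.29*i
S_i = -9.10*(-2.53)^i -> [-9.1, 23.02, -58.25, 147.37, -372.84]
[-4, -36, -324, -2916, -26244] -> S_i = -4*9^i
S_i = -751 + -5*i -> [-751, -756, -761, -766, -771]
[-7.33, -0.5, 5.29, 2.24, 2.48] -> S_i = Random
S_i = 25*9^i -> [25, 225, 2025, 18225, 164025]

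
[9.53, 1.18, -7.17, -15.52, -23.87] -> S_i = 9.53 + -8.35*i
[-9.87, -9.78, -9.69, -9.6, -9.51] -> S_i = -9.87 + 0.09*i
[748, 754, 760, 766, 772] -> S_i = 748 + 6*i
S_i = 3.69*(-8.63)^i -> [3.69, -31.84, 274.82, -2371.69, 20467.72]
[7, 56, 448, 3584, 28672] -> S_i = 7*8^i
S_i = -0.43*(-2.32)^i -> [-0.43, 1.0, -2.31, 5.37, -12.46]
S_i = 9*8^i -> [9, 72, 576, 4608, 36864]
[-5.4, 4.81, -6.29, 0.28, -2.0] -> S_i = Random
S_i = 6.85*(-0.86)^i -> [6.85, -5.89, 5.07, -4.36, 3.75]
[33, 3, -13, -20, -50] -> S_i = Random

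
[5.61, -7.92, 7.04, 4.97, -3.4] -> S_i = Random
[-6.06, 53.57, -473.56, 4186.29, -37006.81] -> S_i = -6.06*(-8.84)^i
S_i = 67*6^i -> [67, 402, 2412, 14472, 86832]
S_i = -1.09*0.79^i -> [-1.09, -0.86, -0.68, -0.54, -0.42]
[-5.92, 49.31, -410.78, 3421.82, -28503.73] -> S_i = -5.92*(-8.33)^i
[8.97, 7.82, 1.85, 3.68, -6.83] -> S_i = Random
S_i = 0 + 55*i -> [0, 55, 110, 165, 220]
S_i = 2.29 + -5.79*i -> [2.29, -3.5, -9.29, -15.08, -20.87]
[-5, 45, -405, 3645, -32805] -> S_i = -5*-9^i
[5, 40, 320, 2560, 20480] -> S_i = 5*8^i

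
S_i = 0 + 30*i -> [0, 30, 60, 90, 120]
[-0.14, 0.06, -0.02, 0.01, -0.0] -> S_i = -0.14*(-0.42)^i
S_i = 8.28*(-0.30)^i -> [8.28, -2.48, 0.75, -0.22, 0.07]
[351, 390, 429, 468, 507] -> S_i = 351 + 39*i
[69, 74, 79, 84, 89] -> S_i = 69 + 5*i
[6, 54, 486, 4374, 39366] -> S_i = 6*9^i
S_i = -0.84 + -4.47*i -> [-0.84, -5.31, -9.78, -14.25, -18.72]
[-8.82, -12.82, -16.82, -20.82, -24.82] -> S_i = -8.82 + -4.00*i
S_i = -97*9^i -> [-97, -873, -7857, -70713, -636417]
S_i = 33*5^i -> [33, 165, 825, 4125, 20625]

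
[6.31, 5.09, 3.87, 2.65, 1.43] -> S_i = 6.31 + -1.22*i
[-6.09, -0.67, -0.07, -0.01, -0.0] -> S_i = -6.09*0.11^i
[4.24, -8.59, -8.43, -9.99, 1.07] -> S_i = Random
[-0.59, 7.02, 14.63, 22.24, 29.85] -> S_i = -0.59 + 7.61*i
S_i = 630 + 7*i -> [630, 637, 644, 651, 658]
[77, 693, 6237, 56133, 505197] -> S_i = 77*9^i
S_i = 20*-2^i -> [20, -40, 80, -160, 320]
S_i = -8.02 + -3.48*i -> [-8.02, -11.5, -14.98, -18.46, -21.94]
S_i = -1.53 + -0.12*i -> [-1.53, -1.65, -1.77, -1.89, -2.01]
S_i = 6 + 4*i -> [6, 10, 14, 18, 22]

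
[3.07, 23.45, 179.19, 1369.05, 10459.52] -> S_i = 3.07*7.64^i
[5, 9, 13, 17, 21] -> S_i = 5 + 4*i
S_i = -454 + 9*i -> [-454, -445, -436, -427, -418]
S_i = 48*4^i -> [48, 192, 768, 3072, 12288]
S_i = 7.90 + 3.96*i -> [7.9, 11.86, 15.82, 19.78, 23.74]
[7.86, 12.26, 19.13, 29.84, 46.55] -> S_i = 7.86*1.56^i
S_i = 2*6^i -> [2, 12, 72, 432, 2592]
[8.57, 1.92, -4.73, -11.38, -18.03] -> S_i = 8.57 + -6.65*i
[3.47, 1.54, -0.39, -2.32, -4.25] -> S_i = 3.47 + -1.93*i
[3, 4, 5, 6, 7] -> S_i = 3 + 1*i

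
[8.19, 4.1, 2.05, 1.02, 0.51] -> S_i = 8.19*0.50^i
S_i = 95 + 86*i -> [95, 181, 267, 353, 439]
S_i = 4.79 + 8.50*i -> [4.79, 13.29, 21.79, 30.29, 38.79]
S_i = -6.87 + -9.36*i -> [-6.87, -16.23, -25.59, -34.95, -44.31]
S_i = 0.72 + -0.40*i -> [0.72, 0.32, -0.08, -0.48, -0.88]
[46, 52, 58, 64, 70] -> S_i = 46 + 6*i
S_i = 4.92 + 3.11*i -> [4.92, 8.03, 11.14, 14.25, 17.36]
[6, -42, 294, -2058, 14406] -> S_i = 6*-7^i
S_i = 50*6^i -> [50, 300, 1800, 10800, 64800]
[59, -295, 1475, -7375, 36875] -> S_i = 59*-5^i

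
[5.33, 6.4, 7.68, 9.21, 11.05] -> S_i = 5.33*1.20^i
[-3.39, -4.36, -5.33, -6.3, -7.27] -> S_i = -3.39 + -0.97*i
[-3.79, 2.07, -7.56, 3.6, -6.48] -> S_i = Random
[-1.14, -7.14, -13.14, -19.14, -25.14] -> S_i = -1.14 + -6.00*i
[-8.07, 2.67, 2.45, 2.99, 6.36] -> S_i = Random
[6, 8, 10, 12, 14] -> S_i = 6 + 2*i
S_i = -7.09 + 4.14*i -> [-7.09, -2.95, 1.19, 5.33, 9.47]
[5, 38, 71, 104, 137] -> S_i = 5 + 33*i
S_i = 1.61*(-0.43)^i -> [1.61, -0.69, 0.3, -0.13, 0.06]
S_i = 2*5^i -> [2, 10, 50, 250, 1250]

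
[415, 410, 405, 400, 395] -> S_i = 415 + -5*i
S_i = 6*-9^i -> [6, -54, 486, -4374, 39366]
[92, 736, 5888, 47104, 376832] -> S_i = 92*8^i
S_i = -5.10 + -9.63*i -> [-5.1, -14.73, -24.36, -33.99, -43.62]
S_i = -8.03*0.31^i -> [-8.03, -2.49, -0.77, -0.24, -0.07]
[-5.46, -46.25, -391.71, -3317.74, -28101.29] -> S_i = -5.46*8.47^i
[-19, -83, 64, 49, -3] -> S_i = Random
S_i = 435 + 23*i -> [435, 458, 481, 504, 527]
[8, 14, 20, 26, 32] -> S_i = 8 + 6*i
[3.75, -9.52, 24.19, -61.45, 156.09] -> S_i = 3.75*(-2.54)^i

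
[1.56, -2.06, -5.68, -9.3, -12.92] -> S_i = 1.56 + -3.62*i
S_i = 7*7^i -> [7, 49, 343, 2401, 16807]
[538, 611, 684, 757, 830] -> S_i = 538 + 73*i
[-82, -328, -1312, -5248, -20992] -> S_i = -82*4^i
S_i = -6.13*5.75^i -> [-6.13, -35.25, -202.67, -1165.37, -6700.88]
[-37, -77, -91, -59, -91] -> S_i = Random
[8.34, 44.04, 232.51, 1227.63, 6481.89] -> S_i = 8.34*5.28^i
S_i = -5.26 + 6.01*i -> [-5.26, 0.75, 6.76, 12.77, 18.78]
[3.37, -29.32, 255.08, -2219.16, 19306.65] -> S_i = 3.37*(-8.70)^i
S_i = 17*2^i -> [17, 34, 68, 136, 272]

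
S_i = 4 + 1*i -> [4, 5, 6, 7, 8]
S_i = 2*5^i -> [2, 10, 50, 250, 1250]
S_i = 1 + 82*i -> [1, 83, 165, 247, 329]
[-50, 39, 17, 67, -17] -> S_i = Random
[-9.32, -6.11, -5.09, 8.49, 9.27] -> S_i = Random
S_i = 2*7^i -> [2, 14, 98, 686, 4802]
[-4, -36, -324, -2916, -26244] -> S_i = -4*9^i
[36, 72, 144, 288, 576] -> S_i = 36*2^i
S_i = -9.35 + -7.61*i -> [-9.35, -16.96, -24.57, -32.18, -39.79]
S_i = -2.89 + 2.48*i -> [-2.89, -0.41, 2.07, 4.55, 7.03]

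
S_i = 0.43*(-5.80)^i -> [0.43, -2.49, 14.47, -83.9, 486.61]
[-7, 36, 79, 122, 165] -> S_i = -7 + 43*i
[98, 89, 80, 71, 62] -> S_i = 98 + -9*i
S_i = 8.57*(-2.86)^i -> [8.57, -24.51, 70.1, -200.48, 573.38]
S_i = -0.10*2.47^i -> [-0.1, -0.25, -0.61, -1.51, -3.72]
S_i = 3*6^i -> [3, 18, 108, 648, 3888]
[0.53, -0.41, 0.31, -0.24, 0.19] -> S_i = 0.53*(-0.77)^i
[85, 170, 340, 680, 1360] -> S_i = 85*2^i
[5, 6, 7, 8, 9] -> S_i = 5 + 1*i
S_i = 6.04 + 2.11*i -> [6.04, 8.15, 10.26, 12.37, 14.48]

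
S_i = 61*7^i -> [61, 427, 2989, 20923, 146461]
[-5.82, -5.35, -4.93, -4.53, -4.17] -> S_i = -5.82*0.92^i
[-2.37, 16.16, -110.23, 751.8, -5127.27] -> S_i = -2.37*(-6.82)^i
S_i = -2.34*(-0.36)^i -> [-2.34, 0.84, -0.3, 0.11, -0.04]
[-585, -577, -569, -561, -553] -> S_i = -585 + 8*i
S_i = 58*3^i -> [58, 174, 522, 1566, 4698]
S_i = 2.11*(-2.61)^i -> [2.11, -5.51, 14.37, -37.51, 97.91]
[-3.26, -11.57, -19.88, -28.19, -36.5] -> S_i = -3.26 + -8.31*i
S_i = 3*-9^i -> [3, -27, 243, -2187, 19683]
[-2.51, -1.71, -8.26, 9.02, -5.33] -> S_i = Random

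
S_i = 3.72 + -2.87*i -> [3.72, 0.85, -2.02, -4.89, -7.76]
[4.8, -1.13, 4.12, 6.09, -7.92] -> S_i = Random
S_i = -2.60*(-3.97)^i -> [-2.6, 10.32, -40.98, 162.68, -645.86]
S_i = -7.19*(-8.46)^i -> [-7.19, 60.83, -514.6, 4353.51, -36830.73]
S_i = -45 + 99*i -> [-45, 54, 153, 252, 351]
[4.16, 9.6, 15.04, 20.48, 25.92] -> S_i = 4.16 + 5.44*i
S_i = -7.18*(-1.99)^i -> [-7.18, 14.29, -28.43, 56.58, -112.6]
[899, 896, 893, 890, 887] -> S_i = 899 + -3*i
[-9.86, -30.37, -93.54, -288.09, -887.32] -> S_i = -9.86*3.08^i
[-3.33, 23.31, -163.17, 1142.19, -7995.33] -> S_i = -3.33*(-7.00)^i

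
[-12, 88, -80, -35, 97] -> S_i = Random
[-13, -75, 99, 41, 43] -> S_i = Random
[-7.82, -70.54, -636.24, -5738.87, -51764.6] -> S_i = -7.82*9.02^i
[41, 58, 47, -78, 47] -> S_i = Random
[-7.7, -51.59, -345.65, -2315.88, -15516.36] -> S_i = -7.70*6.70^i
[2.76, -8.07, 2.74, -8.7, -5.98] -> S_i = Random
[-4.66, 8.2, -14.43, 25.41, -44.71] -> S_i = -4.66*(-1.76)^i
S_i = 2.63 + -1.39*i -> [2.63, 1.24, -0.15, -1.54, -2.93]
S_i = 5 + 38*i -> [5, 43, 81, 119, 157]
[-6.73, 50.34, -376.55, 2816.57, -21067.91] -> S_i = -6.73*(-7.48)^i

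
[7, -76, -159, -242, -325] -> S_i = 7 + -83*i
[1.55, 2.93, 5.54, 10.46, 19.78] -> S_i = 1.55*1.89^i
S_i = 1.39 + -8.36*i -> [1.39, -6.97, -15.33, -23.69, -32.05]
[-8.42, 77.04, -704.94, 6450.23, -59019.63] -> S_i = -8.42*(-9.15)^i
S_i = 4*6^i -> [4, 24, 144, 864, 5184]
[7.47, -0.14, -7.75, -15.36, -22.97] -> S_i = 7.47 + -7.61*i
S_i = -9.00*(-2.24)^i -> [-9.0, 20.16, -45.16, 101.15, -226.59]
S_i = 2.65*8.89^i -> [2.65, 23.56, 209.44, 1861.88, 16552.09]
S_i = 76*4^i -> [76, 304, 1216, 4864, 19456]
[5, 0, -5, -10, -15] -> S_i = 5 + -5*i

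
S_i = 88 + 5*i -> [88, 93, 98, 103, 108]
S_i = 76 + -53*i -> [76, 23, -30, -83, -136]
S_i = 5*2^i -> [5, 10, 20, 40, 80]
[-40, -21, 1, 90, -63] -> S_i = Random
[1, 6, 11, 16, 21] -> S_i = 1 + 5*i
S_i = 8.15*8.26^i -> [8.15, 67.32, 556.05, 4593.01, 37938.29]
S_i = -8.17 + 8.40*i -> [-8.17, 0.23, 8.63, 17.03, 25.43]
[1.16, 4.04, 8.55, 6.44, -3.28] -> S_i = Random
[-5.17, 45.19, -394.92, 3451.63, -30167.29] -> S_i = -5.17*(-8.74)^i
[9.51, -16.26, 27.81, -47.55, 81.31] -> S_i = 9.51*(-1.71)^i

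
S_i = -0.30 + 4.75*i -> [-0.3, 4.45, 9.2, 13.95, 18.7]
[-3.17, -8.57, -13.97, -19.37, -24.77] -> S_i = -3.17 + -5.40*i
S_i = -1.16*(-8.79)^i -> [-1.16, 10.2, -89.63, 787.82, -6924.9]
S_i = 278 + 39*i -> [278, 317, 356, 395, 434]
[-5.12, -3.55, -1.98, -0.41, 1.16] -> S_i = -5.12 + 1.57*i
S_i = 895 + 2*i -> [895, 897, 899, 901, 903]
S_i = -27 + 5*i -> [-27, -22, -17, -12, -7]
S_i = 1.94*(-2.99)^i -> [1.94, -5.8, 17.34, -51.86, 155.06]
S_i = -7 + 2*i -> [-7, -5, -3, -1, 1]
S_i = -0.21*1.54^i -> [-0.21, -0.32, -0.5, -0.77, -1.18]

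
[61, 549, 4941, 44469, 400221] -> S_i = 61*9^i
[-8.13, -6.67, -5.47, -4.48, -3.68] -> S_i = -8.13*0.82^i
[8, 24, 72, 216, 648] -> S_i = 8*3^i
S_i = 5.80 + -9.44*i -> [5.8, -3.64, -13.08, -22.52, -31.96]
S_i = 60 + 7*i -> [60, 67, 74, 81, 88]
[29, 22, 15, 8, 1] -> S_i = 29 + -7*i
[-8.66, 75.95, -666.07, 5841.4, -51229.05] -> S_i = -8.66*(-8.77)^i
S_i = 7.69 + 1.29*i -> [7.69, 8.98, 10.27, 11.56, 12.85]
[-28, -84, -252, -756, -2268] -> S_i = -28*3^i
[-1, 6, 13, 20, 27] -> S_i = -1 + 7*i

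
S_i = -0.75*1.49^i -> [-0.75, -1.12, -1.67, -2.48, -3.7]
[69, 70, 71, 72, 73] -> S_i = 69 + 1*i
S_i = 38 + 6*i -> [38, 44, 50, 56, 62]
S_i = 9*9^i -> [9, 81, 729, 6561, 59049]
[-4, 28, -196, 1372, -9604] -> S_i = -4*-7^i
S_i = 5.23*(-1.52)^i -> [5.23, -7.95, 12.08, -18.37, 27.92]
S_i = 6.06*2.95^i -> [6.06, 17.88, 52.74, 155.57, 458.95]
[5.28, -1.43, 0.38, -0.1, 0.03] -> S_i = 5.28*(-0.27)^i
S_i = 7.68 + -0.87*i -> [7.68, 6.81, 5.94, 5.07, 4.2]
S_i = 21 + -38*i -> [21, -17, -55, -93, -131]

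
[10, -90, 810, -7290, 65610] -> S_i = 10*-9^i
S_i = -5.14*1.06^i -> [-5.14, -5.45, -5.78, -6.12, -6.49]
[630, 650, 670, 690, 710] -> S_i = 630 + 20*i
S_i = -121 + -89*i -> [-121, -210, -299, -388, -477]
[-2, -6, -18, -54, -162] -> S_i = -2*3^i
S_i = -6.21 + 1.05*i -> [-6.21, -5.16, -4.11, -3.06, -2.01]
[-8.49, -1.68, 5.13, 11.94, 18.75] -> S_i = -8.49 + 6.81*i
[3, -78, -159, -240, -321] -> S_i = 3 + -81*i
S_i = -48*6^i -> [-48, -288, -1728, -10368, -62208]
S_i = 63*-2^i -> [63, -126, 252, -504, 1008]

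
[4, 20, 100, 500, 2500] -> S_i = 4*5^i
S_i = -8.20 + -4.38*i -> [-8.2, -12.58, -16.96, -21.34, -25.72]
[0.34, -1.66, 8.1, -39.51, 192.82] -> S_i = 0.34*(-4.88)^i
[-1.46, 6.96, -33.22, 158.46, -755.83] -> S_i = -1.46*(-4.77)^i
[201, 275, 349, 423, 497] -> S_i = 201 + 74*i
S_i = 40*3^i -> [40, 120, 360, 1080, 3240]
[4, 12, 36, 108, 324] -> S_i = 4*3^i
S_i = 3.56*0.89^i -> [3.56, 3.17, 2.82, 2.51, 2.23]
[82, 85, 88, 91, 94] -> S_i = 82 + 3*i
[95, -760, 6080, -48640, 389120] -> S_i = 95*-8^i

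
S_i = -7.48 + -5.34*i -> [-7.48, -12.82, -18.16, -23.5, -28.84]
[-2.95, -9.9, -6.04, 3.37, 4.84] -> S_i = Random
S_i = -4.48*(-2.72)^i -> [-4.48, 12.19, -33.14, 90.15, -245.22]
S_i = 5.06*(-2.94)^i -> [5.06, -14.88, 43.74, -128.59, 378.04]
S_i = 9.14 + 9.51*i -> [9.14, 18.65, 28.16, 37.67, 47.18]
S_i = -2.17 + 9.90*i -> [-2.17, 7.73, 17.63, 27.53, 37.43]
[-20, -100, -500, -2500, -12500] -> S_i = -20*5^i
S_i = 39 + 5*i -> [39, 44, 49, 54, 59]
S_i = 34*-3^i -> [34, -102, 306, -918, 2754]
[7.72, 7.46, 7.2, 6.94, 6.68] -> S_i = 7.72 + -0.26*i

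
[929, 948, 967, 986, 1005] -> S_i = 929 + 19*i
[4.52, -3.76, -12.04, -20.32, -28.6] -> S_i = 4.52 + -8.28*i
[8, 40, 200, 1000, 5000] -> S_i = 8*5^i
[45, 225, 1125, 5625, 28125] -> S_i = 45*5^i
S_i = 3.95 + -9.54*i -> [3.95, -5.59, -15.13, -24.67, -34.21]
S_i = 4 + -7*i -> [4, -3, -10, -17, -24]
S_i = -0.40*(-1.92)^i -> [-0.4, 0.77, -1.47, 2.83, -5.44]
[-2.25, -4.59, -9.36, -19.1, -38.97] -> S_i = -2.25*2.04^i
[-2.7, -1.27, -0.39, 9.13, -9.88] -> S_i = Random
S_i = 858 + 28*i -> [858, 886, 914, 942, 970]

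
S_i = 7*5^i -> [7, 35, 175, 875, 4375]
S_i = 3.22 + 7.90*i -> [3.22, 11.12, 19.02, 26.92, 34.82]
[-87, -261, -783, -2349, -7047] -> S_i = -87*3^i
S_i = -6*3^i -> [-6, -18, -54, -162, -486]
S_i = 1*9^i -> [1, 9, 81, 729, 6561]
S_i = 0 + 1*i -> [0, 1, 2, 3, 4]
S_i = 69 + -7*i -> [69, 62, 55, 48, 41]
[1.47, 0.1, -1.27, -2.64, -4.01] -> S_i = 1.47 + -1.37*i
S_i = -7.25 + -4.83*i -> [-7.25, -12.08, -16.91, -21.74, -26.57]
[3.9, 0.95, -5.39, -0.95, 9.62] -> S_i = Random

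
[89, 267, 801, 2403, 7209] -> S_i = 89*3^i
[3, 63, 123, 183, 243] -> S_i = 3 + 60*i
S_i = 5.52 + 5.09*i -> [5.52, 10.61, 15.7, 20.79, 25.88]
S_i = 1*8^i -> [1, 8, 64, 512, 4096]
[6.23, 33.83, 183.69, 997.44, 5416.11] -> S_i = 6.23*5.43^i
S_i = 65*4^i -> [65, 260, 1040, 4160, 16640]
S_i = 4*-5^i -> [4, -20, 100, -500, 2500]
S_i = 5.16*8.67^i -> [5.16, 44.74, 387.87, 3362.85, 29155.88]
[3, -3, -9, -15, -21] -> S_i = 3 + -6*i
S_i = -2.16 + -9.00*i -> [-2.16, -11.16, -20.16, -29.16, -38.16]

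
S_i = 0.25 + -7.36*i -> [0.25, -7.11, -14.47, -21.83, -29.19]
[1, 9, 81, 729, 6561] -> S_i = 1*9^i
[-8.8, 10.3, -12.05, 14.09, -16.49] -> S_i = -8.80*(-1.17)^i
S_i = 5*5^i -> [5, 25, 125, 625, 3125]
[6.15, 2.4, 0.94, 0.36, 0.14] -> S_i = 6.15*0.39^i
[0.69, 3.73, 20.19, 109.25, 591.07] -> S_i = 0.69*5.41^i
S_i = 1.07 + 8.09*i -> [1.07, 9.16, 17.25, 25.34, 33.43]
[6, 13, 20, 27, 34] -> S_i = 6 + 7*i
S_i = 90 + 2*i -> [90, 92, 94, 96, 98]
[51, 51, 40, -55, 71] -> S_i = Random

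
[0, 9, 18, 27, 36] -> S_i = 0 + 9*i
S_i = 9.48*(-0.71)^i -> [9.48, -6.73, 4.78, -3.39, 2.41]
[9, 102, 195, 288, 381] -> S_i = 9 + 93*i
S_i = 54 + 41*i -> [54, 95, 136, 177, 218]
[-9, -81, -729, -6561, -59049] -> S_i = -9*9^i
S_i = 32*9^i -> [32, 288, 2592, 23328, 209952]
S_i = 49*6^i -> [49, 294, 1764, 10584, 63504]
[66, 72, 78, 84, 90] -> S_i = 66 + 6*i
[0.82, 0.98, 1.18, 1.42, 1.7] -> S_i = 0.82*1.20^i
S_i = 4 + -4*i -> [4, 0, -4, -8, -12]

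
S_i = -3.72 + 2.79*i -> [-3.72, -0.93, 1.86, 4.65, 7.44]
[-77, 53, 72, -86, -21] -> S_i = Random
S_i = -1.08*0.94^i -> [-1.08, -1.02, -0.95, -0.9, -0.84]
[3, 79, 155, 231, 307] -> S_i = 3 + 76*i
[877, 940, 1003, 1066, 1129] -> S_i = 877 + 63*i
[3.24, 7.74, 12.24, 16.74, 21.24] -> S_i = 3.24 + 4.50*i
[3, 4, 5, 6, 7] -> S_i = 3 + 1*i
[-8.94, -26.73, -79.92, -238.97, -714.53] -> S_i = -8.94*2.99^i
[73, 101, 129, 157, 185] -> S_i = 73 + 28*i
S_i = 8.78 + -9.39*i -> [8.78, -0.61, -10.0, -19.39, -28.78]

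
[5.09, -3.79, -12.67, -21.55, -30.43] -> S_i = 5.09 + -8.88*i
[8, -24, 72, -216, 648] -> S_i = 8*-3^i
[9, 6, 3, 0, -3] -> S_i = 9 + -3*i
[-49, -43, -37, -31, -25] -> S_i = -49 + 6*i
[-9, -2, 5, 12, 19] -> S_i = -9 + 7*i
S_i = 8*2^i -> [8, 16, 32, 64, 128]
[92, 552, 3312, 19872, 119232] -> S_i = 92*6^i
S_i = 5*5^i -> [5, 25, 125, 625, 3125]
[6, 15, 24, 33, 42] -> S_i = 6 + 9*i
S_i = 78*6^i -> [78, 468, 2808, 16848, 101088]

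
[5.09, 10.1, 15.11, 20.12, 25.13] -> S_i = 5.09 + 5.01*i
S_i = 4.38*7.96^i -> [4.38, 34.86, 277.52, 2209.09, 17584.35]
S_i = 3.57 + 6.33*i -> [3.57, 9.9, 16.23, 22.56, 28.89]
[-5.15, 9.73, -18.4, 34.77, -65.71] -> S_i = -5.15*(-1.89)^i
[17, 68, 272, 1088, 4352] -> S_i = 17*4^i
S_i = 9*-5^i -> [9, -45, 225, -1125, 5625]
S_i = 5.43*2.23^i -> [5.43, 12.11, 27.0, 60.22, 134.28]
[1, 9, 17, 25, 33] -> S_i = 1 + 8*i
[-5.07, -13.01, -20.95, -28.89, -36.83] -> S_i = -5.07 + -7.94*i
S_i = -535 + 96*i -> [-535, -439, -343, -247, -151]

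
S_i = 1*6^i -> [1, 6, 36, 216, 1296]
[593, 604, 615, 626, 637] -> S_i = 593 + 11*i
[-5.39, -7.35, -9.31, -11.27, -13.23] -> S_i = -5.39 + -1.96*i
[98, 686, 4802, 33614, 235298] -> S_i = 98*7^i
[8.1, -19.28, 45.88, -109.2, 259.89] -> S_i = 8.10*(-2.38)^i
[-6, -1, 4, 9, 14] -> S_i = -6 + 5*i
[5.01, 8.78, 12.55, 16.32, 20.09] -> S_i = 5.01 + 3.77*i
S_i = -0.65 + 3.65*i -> [-0.65, 3.0, 6.65, 10.3, 13.95]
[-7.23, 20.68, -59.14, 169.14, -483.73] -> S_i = -7.23*(-2.86)^i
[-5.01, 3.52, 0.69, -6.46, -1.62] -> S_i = Random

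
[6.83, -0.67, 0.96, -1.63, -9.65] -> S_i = Random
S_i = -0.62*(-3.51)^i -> [-0.62, 2.18, -7.64, 26.81, -94.11]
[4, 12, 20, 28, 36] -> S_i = 4 + 8*i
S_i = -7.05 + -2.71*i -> [-7.05, -9.76, -12.47, -15.18, -17.89]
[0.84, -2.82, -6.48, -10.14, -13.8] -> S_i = 0.84 + -3.66*i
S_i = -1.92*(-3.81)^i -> [-1.92, 7.32, -27.87, 106.19, -404.58]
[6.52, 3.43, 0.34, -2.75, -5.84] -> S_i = 6.52 + -3.09*i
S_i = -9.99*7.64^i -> [-9.99, -76.32, -583.11, -4454.98, -34036.03]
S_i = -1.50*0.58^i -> [-1.5, -0.87, -0.5, -0.29, -0.17]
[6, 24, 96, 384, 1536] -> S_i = 6*4^i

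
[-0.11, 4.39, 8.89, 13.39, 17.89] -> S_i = -0.11 + 4.50*i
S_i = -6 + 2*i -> [-6, -4, -2, 0, 2]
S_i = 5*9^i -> [5, 45, 405, 3645, 32805]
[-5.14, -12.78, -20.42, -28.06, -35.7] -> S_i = -5.14 + -7.64*i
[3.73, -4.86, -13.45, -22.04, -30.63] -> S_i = 3.73 + -8.59*i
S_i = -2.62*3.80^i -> [-2.62, -9.96, -37.83, -143.76, -546.31]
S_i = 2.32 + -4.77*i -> [2.32, -2.45, -7.22, -11.99, -16.76]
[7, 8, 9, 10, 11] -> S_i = 7 + 1*i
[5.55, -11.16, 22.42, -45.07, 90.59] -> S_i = 5.55*(-2.01)^i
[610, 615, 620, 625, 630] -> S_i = 610 + 5*i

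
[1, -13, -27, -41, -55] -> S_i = 1 + -14*i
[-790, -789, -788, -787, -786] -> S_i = -790 + 1*i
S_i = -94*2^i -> [-94, -188, -376, -752, -1504]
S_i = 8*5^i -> [8, 40, 200, 1000, 5000]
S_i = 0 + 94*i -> [0, 94, 188, 282, 376]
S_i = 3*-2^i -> [3, -6, 12, -24, 48]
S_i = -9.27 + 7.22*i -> [-9.27, -2.05, 5.17, 12.39, 19.61]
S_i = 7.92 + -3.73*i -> [7.92, 4.19, 0.46, -3.27, -7.0]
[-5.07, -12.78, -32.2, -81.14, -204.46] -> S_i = -5.07*2.52^i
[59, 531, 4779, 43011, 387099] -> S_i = 59*9^i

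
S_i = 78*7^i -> [78, 546, 3822, 26754, 187278]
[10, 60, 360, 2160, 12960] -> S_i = 10*6^i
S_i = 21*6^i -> [21, 126, 756, 4536, 27216]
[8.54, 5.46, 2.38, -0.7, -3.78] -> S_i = 8.54 + -3.08*i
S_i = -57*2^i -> [-57, -114, -228, -456, -912]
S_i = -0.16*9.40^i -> [-0.16, -1.5, -14.14, -132.89, -1249.2]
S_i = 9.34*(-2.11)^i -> [9.34, -19.71, 41.58, -87.74, 185.13]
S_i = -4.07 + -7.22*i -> [-4.07, -11.29, -18.51, -25.73, -32.95]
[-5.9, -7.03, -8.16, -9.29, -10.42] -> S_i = -5.90 + -1.13*i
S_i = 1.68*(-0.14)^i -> [1.68, -0.24, 0.03, -0.0, 0.0]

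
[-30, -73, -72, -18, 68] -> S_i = Random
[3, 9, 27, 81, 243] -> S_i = 3*3^i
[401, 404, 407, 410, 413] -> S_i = 401 + 3*i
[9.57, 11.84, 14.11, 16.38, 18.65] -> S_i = 9.57 + 2.27*i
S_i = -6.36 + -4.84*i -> [-6.36, -11.2, -16.04, -20.88, -25.72]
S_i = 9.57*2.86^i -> [9.57, 27.37, 78.28, 223.88, 640.29]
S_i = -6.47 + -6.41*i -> [-6.47, -12.88, -19.29, -25.7, -32.11]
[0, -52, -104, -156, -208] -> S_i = 0 + -52*i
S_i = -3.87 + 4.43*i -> [-3.87, 0.56, 4.99, 9.42, 13.85]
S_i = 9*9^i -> [9, 81, 729, 6561, 59049]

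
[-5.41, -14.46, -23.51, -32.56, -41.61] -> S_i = -5.41 + -9.05*i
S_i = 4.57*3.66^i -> [4.57, 16.73, 61.22, 224.06, 820.05]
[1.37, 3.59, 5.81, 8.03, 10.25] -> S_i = 1.37 + 2.22*i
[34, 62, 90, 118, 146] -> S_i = 34 + 28*i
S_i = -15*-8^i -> [-15, 120, -960, 7680, -61440]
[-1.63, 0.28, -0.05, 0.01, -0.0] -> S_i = -1.63*(-0.17)^i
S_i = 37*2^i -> [37, 74, 148, 296, 592]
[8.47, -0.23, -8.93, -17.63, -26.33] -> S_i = 8.47 + -8.70*i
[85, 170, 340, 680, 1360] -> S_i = 85*2^i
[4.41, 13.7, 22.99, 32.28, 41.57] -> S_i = 4.41 + 9.29*i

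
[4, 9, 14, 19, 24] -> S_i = 4 + 5*i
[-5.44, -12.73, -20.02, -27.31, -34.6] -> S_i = -5.44 + -7.29*i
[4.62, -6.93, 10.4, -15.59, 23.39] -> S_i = 4.62*(-1.50)^i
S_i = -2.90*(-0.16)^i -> [-2.9, 0.46, -0.07, 0.01, -0.0]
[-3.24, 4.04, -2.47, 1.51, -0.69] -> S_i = Random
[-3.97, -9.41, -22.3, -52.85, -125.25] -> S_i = -3.97*2.37^i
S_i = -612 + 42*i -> [-612, -570, -528, -486, -444]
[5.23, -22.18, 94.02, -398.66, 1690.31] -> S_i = 5.23*(-4.24)^i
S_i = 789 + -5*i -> [789, 784, 779, 774, 769]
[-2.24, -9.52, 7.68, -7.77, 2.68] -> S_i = Random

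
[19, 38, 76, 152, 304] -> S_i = 19*2^i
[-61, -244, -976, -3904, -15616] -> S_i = -61*4^i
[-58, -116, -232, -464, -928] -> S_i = -58*2^i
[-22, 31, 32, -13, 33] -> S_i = Random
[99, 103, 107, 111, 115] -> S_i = 99 + 4*i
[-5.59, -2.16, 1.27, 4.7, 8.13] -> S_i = -5.59 + 3.43*i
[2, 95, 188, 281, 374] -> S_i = 2 + 93*i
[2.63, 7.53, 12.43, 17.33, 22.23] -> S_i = 2.63 + 4.90*i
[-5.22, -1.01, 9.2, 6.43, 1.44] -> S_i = Random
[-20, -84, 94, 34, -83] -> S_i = Random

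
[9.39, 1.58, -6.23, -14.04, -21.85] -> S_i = 9.39 + -7.81*i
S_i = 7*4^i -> [7, 28, 112, 448, 1792]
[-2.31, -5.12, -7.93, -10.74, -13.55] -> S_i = -2.31 + -2.81*i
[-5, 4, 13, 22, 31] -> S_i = -5 + 9*i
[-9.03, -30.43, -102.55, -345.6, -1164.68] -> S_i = -9.03*3.37^i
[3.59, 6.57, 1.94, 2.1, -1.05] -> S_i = Random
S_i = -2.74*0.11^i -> [-2.74, -0.3, -0.03, -0.0, -0.0]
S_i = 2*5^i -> [2, 10, 50, 250, 1250]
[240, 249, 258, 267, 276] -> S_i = 240 + 9*i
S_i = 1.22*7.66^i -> [1.22, 9.35, 71.58, 548.34, 4200.25]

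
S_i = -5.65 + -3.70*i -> [-5.65, -9.35, -13.05, -16.75, -20.45]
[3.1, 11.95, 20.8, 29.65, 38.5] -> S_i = 3.10 + 8.85*i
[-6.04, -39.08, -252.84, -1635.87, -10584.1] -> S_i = -6.04*6.47^i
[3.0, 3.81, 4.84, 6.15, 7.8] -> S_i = 3.00*1.27^i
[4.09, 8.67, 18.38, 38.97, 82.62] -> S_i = 4.09*2.12^i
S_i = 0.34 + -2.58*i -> [0.34, -2.24, -4.82, -7.4, -9.98]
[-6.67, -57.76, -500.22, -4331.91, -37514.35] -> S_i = -6.67*8.66^i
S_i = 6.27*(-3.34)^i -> [6.27, -20.94, 69.95, -233.62, 780.29]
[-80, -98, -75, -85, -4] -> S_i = Random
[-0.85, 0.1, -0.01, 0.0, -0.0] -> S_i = -0.85*(-0.12)^i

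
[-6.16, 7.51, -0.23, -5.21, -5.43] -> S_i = Random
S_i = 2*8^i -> [2, 16, 128, 1024, 8192]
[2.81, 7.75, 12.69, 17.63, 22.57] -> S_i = 2.81 + 4.94*i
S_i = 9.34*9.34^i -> [9.34, 87.24, 814.78, 7610.05, 71077.87]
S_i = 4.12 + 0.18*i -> [4.12, 4.3, 4.48, 4.66, 4.84]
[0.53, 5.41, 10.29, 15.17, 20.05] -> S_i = 0.53 + 4.88*i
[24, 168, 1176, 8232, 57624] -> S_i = 24*7^i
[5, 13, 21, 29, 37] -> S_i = 5 + 8*i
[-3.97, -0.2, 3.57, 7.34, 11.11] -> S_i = -3.97 + 3.77*i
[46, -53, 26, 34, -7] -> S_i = Random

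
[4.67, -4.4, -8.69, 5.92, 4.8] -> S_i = Random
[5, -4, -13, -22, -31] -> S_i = 5 + -9*i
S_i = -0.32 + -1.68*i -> [-0.32, -2.0, -3.68, -5.36, -7.04]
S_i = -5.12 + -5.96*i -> [-5.12, -11.08, -17.04, -23.0, -28.96]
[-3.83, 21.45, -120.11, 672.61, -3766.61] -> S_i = -3.83*(-5.60)^i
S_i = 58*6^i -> [58, 348, 2088, 12528, 75168]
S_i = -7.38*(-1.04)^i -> [-7.38, 7.68, -7.98, 8.3, -8.63]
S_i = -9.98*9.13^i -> [-9.98, -91.12, -831.9, -7595.26, -69344.76]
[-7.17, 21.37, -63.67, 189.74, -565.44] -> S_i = -7.17*(-2.98)^i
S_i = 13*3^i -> [13, 39, 117, 351, 1053]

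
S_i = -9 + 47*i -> [-9, 38, 85, 132, 179]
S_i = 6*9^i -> [6, 54, 486, 4374, 39366]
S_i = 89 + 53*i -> [89, 142, 195, 248, 301]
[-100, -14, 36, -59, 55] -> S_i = Random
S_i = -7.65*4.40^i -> [-7.65, -33.66, -148.1, -651.66, -2867.29]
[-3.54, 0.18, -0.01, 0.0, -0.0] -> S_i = -3.54*(-0.05)^i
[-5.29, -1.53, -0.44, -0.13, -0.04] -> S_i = -5.29*0.29^i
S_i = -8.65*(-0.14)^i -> [-8.65, 1.21, -0.17, 0.02, -0.0]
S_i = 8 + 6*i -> [8, 14, 20, 26, 32]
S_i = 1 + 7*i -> [1, 8, 15, 22, 29]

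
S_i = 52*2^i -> [52, 104, 208, 416, 832]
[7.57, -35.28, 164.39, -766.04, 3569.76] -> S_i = 7.57*(-4.66)^i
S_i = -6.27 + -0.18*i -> [-6.27, -6.45, -6.63, -6.81, -6.99]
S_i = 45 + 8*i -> [45, 53, 61, 69, 77]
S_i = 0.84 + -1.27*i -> [0.84, -0.43, -1.7, -2.97, -4.24]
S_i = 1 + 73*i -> [1, 74, 147, 220, 293]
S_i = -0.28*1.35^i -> [-0.28, -0.38, -0.51, -0.69, -0.93]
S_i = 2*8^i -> [2, 16, 128, 1024, 8192]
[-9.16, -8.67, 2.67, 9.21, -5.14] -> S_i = Random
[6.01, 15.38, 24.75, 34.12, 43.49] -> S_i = 6.01 + 9.37*i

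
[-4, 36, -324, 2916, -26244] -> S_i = -4*-9^i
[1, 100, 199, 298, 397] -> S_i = 1 + 99*i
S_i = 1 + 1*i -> [1, 2, 3, 4, 5]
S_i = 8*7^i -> [8, 56, 392, 2744, 19208]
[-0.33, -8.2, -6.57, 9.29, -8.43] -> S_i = Random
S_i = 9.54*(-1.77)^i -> [9.54, -16.89, 29.89, -52.9, 93.64]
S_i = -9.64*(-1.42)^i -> [-9.64, 13.69, -19.44, 27.6, -39.19]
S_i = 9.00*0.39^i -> [9.0, 3.51, 1.37, 0.53, 0.21]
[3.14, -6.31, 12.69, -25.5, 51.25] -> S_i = 3.14*(-2.01)^i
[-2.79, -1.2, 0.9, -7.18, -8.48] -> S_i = Random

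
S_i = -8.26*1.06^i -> [-8.26, -8.76, -9.28, -9.84, -10.43]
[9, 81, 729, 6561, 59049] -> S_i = 9*9^i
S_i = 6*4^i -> [6, 24, 96, 384, 1536]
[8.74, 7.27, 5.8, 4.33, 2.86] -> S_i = 8.74 + -1.47*i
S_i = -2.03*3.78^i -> [-2.03, -7.67, -29.01, -109.64, -414.44]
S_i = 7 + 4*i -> [7, 11, 15, 19, 23]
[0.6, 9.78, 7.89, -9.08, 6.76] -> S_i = Random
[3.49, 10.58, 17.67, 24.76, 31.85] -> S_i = 3.49 + 7.09*i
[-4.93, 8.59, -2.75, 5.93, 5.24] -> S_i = Random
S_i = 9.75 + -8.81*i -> [9.75, 0.94, -7.87, -16.68, -25.49]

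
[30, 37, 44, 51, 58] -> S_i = 30 + 7*i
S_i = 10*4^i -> [10, 40, 160, 640, 2560]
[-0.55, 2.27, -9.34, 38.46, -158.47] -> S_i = -0.55*(-4.12)^i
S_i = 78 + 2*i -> [78, 80, 82, 84, 86]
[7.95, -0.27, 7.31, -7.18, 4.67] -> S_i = Random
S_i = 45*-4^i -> [45, -180, 720, -2880, 11520]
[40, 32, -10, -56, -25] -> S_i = Random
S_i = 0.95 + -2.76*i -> [0.95, -1.81, -4.57, -7.33, -10.09]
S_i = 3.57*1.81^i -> [3.57, 6.46, 11.7, 21.17, 38.32]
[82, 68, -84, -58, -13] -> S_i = Random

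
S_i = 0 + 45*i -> [0, 45, 90, 135, 180]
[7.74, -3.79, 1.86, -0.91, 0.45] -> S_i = 7.74*(-0.49)^i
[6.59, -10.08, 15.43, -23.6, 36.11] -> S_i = 6.59*(-1.53)^i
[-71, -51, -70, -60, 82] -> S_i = Random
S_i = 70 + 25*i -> [70, 95, 120, 145, 170]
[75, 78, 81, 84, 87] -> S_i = 75 + 3*i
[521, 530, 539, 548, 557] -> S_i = 521 + 9*i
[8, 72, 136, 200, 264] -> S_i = 8 + 64*i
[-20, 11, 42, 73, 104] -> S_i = -20 + 31*i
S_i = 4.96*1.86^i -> [4.96, 9.23, 17.16, 31.92, 59.37]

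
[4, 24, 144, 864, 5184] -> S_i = 4*6^i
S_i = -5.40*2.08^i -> [-5.4, -11.23, -23.36, -48.59, -101.08]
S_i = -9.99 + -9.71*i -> [-9.99, -19.7, -29.41, -39.12, -48.83]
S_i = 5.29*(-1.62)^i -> [5.29, -8.57, 13.88, -22.49, 36.43]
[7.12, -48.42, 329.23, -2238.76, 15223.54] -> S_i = 7.12*(-6.80)^i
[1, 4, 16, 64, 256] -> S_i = 1*4^i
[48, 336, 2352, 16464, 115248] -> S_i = 48*7^i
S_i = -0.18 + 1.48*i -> [-0.18, 1.3, 2.78, 4.26, 5.74]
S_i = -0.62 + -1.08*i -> [-0.62, -1.7, -2.78, -3.86, -4.94]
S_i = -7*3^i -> [-7, -21, -63, -189, -567]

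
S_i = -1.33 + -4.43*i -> [-1.33, -5.76, -10.19, -14.62, -19.05]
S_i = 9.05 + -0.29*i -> [9.05, 8.76, 8.47, 8.18, 7.89]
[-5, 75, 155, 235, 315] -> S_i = -5 + 80*i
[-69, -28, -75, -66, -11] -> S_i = Random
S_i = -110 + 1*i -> [-110, -109, -108, -107, -106]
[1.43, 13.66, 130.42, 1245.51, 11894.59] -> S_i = 1.43*9.55^i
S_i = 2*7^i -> [2, 14, 98, 686, 4802]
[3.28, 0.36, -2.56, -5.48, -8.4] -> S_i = 3.28 + -2.92*i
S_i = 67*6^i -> [67, 402, 2412, 14472, 86832]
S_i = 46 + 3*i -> [46, 49, 52, 55, 58]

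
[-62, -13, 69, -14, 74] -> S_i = Random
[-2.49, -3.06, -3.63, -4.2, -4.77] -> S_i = -2.49 + -0.57*i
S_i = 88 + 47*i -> [88, 135, 182, 229, 276]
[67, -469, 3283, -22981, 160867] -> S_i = 67*-7^i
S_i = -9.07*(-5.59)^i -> [-9.07, 50.7, -283.42, 1584.32, -8856.34]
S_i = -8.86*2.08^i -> [-8.86, -18.43, -38.33, -79.73, -165.84]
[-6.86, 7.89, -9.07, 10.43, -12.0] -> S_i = -6.86*(-1.15)^i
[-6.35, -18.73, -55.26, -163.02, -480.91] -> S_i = -6.35*2.95^i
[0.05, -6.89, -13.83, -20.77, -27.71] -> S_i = 0.05 + -6.94*i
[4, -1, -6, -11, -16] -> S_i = 4 + -5*i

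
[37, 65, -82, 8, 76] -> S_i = Random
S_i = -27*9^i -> [-27, -243, -2187, -19683, -177147]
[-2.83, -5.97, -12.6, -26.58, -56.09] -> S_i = -2.83*2.11^i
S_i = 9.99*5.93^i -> [9.99, 59.24, 351.3, 2083.19, 12353.34]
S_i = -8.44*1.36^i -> [-8.44, -11.48, -15.61, -21.23, -28.87]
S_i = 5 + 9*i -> [5, 14, 23, 32, 41]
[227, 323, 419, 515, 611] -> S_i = 227 + 96*i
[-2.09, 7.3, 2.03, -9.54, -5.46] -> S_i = Random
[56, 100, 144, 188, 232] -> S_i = 56 + 44*i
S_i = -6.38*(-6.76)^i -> [-6.38, 43.13, -291.55, 1970.88, -13323.17]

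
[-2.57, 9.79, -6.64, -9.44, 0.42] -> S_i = Random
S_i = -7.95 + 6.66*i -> [-7.95, -1.29, 5.37, 12.03, 18.69]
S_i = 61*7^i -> [61, 427, 2989, 20923, 146461]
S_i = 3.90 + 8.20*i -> [3.9, 12.1, 20.3, 28.5, 36.7]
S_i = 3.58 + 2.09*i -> [3.58, 5.67, 7.76, 9.85, 11.94]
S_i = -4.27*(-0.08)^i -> [-4.27, 0.34, -0.03, 0.0, -0.0]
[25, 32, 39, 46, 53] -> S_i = 25 + 7*i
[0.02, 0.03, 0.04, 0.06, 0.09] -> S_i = 0.02*1.45^i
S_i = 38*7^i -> [38, 266, 1862, 13034, 91238]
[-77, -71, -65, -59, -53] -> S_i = -77 + 6*i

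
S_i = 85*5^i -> [85, 425, 2125, 10625, 53125]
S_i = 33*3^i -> [33, 99, 297, 891, 2673]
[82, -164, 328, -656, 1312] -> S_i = 82*-2^i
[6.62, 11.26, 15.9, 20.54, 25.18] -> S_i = 6.62 + 4.64*i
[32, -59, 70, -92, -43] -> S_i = Random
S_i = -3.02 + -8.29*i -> [-3.02, -11.31, -19.6, -27.89, -36.18]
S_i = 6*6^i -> [6, 36, 216, 1296, 7776]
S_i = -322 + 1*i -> [-322, -321, -320, -319, -318]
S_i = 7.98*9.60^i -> [7.98, 76.61, 735.44, 7060.19, 67777.86]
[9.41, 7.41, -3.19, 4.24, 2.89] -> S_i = Random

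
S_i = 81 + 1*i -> [81, 82, 83, 84, 85]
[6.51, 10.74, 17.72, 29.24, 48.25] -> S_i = 6.51*1.65^i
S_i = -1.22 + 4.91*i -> [-1.22, 3.69, 8.6, 13.51, 18.42]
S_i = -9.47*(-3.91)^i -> [-9.47, 37.03, -144.78, 566.08, -2213.39]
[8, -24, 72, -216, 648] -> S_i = 8*-3^i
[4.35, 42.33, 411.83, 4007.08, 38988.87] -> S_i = 4.35*9.73^i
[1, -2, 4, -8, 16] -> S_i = 1*-2^i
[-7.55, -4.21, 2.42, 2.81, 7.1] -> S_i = Random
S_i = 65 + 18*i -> [65, 83, 101, 119, 137]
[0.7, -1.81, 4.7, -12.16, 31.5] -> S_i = 0.70*(-2.59)^i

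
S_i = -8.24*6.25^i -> [-8.24, -51.5, -321.88, -2011.72, -12573.24]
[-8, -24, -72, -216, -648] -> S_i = -8*3^i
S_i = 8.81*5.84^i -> [8.81, 51.45, 300.47, 1754.75, 10247.72]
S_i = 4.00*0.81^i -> [4.0, 3.24, 2.62, 2.13, 1.72]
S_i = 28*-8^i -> [28, -224, 1792, -14336, 114688]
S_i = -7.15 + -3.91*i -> [-7.15, -11.06, -14.97, -18.88, -22.79]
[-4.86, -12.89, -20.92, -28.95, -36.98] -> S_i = -4.86 + -8.03*i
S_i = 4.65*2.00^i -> [4.65, 9.3, 18.6, 37.2, 74.4]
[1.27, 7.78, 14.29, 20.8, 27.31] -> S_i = 1.27 + 6.51*i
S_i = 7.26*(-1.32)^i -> [7.26, -9.58, 12.65, -16.7, 22.04]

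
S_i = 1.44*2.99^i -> [1.44, 4.31, 12.87, 38.49, 115.09]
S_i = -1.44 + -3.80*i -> [-1.44, -5.24, -9.04, -12.84, -16.64]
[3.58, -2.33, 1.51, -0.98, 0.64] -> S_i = 3.58*(-0.65)^i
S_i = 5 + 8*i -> [5, 13, 21, 29, 37]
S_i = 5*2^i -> [5, 10, 20, 40, 80]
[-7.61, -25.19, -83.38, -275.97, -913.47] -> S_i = -7.61*3.31^i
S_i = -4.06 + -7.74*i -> [-4.06, -11.8, -19.54, -27.28, -35.02]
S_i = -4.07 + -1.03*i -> [-4.07, -5.1, -6.13, -7.16, -8.19]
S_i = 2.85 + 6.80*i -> [2.85, 9.65, 16.45, 23.25, 30.05]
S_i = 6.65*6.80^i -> [6.65, 45.22, 307.5, 2090.97, 14218.62]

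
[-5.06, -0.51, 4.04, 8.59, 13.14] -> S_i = -5.06 + 4.55*i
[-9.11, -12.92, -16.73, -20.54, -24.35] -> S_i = -9.11 + -3.81*i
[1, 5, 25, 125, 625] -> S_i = 1*5^i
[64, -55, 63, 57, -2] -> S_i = Random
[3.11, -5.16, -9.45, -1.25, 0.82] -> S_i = Random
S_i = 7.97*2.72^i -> [7.97, 21.68, 58.97, 160.39, 436.25]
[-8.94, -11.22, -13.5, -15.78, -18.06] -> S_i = -8.94 + -2.28*i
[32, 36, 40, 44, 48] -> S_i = 32 + 4*i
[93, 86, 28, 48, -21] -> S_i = Random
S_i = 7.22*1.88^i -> [7.22, 13.57, 25.52, 47.97, 90.19]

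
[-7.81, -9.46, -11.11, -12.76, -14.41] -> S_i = -7.81 + -1.65*i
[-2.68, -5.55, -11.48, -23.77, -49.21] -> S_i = -2.68*2.07^i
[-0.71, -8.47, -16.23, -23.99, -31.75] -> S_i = -0.71 + -7.76*i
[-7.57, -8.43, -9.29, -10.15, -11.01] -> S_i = -7.57 + -0.86*i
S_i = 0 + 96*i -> [0, 96, 192, 288, 384]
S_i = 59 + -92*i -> [59, -33, -125, -217, -309]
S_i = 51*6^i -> [51, 306, 1836, 11016, 66096]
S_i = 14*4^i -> [14, 56, 224, 896, 3584]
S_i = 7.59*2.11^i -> [7.59, 16.01, 33.79, 71.3, 150.44]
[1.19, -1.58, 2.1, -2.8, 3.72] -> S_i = 1.19*(-1.33)^i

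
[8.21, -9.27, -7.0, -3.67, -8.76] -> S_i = Random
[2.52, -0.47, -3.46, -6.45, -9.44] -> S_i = 2.52 + -2.99*i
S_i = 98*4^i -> [98, 392, 1568, 6272, 25088]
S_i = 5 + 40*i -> [5, 45, 85, 125, 165]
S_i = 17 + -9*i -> [17, 8, -1, -10, -19]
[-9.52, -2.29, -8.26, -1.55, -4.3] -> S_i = Random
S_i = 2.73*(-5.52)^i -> [2.73, -15.07, 83.18, -459.18, 2534.66]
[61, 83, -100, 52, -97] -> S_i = Random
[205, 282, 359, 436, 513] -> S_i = 205 + 77*i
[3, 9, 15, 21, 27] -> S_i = 3 + 6*i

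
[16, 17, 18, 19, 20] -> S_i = 16 + 1*i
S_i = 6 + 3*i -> [6, 9, 12, 15, 18]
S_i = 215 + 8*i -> [215, 223, 231, 239, 247]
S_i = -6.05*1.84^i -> [-6.05, -11.13, -20.48, -37.69, -69.35]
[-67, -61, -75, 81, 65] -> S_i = Random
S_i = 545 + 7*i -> [545, 552, 559, 566, 573]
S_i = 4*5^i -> [4, 20, 100, 500, 2500]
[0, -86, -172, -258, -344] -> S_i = 0 + -86*i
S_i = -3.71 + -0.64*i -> [-3.71, -4.35, -4.99, -5.63, -6.27]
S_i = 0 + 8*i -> [0, 8, 16, 24, 32]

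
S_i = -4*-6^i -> [-4, 24, -144, 864, -5184]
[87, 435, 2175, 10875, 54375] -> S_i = 87*5^i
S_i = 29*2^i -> [29, 58, 116, 232, 464]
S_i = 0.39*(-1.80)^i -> [0.39, -0.7, 1.26, -2.27, 4.09]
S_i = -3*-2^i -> [-3, 6, -12, 24, -48]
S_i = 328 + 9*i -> [328, 337, 346, 355, 364]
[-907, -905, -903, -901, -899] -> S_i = -907 + 2*i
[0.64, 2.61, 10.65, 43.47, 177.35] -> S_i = 0.64*4.08^i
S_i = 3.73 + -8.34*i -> [3.73, -4.61, -12.95, -21.29, -29.63]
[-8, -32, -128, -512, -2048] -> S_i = -8*4^i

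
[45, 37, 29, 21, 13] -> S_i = 45 + -8*i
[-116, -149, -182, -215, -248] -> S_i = -116 + -33*i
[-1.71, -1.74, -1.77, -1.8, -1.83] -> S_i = -1.71 + -0.03*i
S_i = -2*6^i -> [-2, -12, -72, -432, -2592]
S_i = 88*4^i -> [88, 352, 1408, 5632, 22528]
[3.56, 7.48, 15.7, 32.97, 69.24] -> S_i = 3.56*2.10^i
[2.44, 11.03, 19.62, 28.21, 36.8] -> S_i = 2.44 + 8.59*i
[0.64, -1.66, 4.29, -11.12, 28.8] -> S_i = 0.64*(-2.59)^i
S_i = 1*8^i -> [1, 8, 64, 512, 4096]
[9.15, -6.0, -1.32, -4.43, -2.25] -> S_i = Random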